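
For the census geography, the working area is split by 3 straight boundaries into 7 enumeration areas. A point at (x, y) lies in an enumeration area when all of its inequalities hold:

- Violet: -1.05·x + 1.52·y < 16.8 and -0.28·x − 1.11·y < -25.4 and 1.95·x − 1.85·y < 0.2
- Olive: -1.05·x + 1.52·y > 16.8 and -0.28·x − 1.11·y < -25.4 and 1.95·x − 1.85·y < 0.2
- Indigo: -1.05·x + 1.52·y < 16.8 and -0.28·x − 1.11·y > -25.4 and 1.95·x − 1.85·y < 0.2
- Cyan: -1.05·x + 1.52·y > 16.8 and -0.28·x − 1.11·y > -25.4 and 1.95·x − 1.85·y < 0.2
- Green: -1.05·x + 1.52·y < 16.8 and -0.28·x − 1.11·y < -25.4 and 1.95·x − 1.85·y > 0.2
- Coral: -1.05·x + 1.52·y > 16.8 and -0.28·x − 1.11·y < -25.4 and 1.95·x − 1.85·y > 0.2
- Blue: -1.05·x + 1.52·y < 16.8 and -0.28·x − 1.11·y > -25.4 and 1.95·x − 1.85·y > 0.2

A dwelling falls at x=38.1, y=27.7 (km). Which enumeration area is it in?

-1.05·38.1 + 1.52·27.7 = 2.099, which is < 16.8
-0.28·38.1 − 1.11·27.7 = -41.415, which is < -25.4
1.95·38.1 − 1.85·27.7 = 23.050, which is > 0.2
This sign pattern matches Green.

Green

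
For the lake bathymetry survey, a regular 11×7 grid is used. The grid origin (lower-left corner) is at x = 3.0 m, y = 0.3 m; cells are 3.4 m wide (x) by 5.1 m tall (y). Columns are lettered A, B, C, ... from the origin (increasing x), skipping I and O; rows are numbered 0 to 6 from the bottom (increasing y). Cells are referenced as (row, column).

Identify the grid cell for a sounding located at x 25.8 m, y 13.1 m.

(2, G)

Column index: ⌊(25.8 − 3.0) / 3.4⌋ = ⌊6.706⌋ = 6 → column G
Row offset from origin: ⌊(13.1 − 0.3) / 5.1⌋ = ⌊2.510⌋ = 2 → row 2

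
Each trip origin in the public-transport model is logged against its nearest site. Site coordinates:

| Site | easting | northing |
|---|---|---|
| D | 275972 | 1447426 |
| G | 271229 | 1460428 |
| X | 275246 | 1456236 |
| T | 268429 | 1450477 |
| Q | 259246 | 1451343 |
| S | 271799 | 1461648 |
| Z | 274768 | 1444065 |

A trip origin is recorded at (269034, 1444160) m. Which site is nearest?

Z

Squared distances to each site:
D: 58802600.000; G: 269465849.000; X: 184418720.000; T: 40270514.000; Q: 147400433.000; S: 313475369.000; Z: 32887781.000.
Minimum at Z.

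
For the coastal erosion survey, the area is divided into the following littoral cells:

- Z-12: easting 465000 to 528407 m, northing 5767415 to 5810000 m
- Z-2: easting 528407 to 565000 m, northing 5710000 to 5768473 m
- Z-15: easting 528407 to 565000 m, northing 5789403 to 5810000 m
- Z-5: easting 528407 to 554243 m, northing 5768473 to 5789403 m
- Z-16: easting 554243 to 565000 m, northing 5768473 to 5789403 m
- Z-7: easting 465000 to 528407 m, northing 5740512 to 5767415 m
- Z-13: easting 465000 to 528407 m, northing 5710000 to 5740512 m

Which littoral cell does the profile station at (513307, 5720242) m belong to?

The point has easting = 513307 and northing = 5720242.
Only Z-13 satisfies 465000 ≤ easting ≤ 528407 and 5710000 ≤ northing ≤ 5740512.

Z-13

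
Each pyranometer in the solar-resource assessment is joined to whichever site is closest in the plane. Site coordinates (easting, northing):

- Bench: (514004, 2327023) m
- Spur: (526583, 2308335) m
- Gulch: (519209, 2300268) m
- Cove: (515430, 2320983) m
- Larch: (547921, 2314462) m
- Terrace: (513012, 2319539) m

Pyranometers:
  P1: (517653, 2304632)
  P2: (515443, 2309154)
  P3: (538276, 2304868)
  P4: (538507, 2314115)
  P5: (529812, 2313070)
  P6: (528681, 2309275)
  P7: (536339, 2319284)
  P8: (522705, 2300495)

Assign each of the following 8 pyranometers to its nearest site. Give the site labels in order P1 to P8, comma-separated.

P1 → Gulch (d²=21465632.00)
P2 → Gulch (d²=93143752.00)
P3 → Spur (d²=148746338.00)
P4 → Larch (d²=88743805.00)
P5 → Spur (d²=32846666.00)
P6 → Spur (d²=5285204.00)
P7 → Larch (d²=157394408.00)
P8 → Gulch (d²=12273545.00)

Gulch, Gulch, Spur, Larch, Spur, Spur, Larch, Gulch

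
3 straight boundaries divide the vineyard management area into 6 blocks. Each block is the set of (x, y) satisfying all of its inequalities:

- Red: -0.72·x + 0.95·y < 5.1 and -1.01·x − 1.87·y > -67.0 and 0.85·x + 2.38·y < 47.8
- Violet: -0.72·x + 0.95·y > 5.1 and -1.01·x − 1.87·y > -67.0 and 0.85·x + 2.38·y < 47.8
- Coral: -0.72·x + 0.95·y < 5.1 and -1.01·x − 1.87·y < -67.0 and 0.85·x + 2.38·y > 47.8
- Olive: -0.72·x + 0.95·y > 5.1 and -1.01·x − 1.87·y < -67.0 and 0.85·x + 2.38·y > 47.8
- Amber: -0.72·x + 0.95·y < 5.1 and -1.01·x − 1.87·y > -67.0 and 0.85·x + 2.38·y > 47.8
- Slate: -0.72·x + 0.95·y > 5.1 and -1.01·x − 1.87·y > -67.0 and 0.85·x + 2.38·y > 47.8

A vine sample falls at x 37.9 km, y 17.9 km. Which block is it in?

Coral

-0.72·37.9 + 0.95·17.9 = -10.283, which is < 5.1
-1.01·37.9 − 1.87·17.9 = -71.752, which is < -67.0
0.85·37.9 + 2.38·17.9 = 74.817, which is > 47.8
This sign pattern matches Coral.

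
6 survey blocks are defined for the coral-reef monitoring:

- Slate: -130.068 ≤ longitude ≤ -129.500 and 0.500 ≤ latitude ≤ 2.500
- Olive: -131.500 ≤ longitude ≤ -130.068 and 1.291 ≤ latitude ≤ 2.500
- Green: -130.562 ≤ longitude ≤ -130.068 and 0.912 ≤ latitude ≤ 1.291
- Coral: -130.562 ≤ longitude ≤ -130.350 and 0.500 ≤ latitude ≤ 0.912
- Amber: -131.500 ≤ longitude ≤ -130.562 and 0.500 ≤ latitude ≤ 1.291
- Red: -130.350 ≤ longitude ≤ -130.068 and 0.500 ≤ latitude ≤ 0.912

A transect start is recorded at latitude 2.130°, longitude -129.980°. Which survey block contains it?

The point has longitude = -129.980 and latitude = 2.130.
Only Slate satisfies -130.068 ≤ longitude ≤ -129.500 and 0.500 ≤ latitude ≤ 2.500.

Slate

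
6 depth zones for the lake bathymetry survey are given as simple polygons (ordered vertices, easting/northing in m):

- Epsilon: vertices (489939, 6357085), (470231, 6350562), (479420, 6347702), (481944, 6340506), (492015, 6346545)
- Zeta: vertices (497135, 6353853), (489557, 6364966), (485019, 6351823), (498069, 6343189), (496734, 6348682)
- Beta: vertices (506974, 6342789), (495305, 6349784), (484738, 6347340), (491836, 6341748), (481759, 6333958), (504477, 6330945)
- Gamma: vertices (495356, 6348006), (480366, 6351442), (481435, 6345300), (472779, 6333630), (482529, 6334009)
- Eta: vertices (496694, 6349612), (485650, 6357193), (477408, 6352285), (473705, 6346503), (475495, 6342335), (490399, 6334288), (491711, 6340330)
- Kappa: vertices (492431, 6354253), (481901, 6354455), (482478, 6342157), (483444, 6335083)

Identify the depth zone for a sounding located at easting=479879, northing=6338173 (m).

Gamma

Cast a ray rightward from (479879, 6338173). For each polygon, the edges (by vertex number in listed order) whose endpoints lie on opposite sides of northing = 6338173, where each meets that height, and whether that is right or left of the point:
Epsilon: no edge straddles that height → 0 crossings.
Zeta: no edge straddles that height → 0 crossings.
Beta: 4–5 at easting≈487211.4 (right), 6–1 at easting≈506000.8 (right) → 2 crossings.
Gamma: 3–4 at easting≈476148.7 (left), 5–1 at easting≈486344.9 (right) → 1 crossing.
Eta: 5–6 at easting≈483203.5 (right), 6–7 at easting≈491242.6 (right) → 2 crossings.
Kappa: 3–4 at easting≈483022.0 (right), 4–1 at easting≈484892.6 (right) → 2 crossings.
Only Gamma has an odd count, so the point is inside Gamma.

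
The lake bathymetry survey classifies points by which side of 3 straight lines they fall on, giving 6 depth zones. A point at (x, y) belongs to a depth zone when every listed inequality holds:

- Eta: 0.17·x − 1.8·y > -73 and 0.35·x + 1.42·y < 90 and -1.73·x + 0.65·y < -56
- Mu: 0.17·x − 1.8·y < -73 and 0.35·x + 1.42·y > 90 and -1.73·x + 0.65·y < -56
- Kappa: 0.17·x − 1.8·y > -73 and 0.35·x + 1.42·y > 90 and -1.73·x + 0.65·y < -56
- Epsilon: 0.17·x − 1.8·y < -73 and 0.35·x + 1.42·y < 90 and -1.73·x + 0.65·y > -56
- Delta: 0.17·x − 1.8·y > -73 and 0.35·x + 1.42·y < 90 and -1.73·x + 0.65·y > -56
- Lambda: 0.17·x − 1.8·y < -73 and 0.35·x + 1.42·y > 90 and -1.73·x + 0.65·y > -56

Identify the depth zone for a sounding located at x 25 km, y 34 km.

Delta

0.17·25 − 1.8·34 = -56.950, which is > -73
0.35·25 + 1.42·34 = 57.030, which is < 90
-1.73·25 + 0.65·34 = -21.150, which is > -56
This sign pattern matches Delta.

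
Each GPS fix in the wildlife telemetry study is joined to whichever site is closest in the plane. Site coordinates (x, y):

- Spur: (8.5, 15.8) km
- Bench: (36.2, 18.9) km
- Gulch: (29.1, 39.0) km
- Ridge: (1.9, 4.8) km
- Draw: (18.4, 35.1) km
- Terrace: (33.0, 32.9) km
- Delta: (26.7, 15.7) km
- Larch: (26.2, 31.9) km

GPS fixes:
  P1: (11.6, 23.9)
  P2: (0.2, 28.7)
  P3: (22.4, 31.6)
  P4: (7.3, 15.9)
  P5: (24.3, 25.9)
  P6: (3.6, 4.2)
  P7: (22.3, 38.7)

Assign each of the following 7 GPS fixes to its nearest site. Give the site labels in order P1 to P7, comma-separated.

Spur, Spur, Larch, Spur, Larch, Ridge, Draw

P1 → Spur (d²=75.22)
P2 → Spur (d²=235.30)
P3 → Larch (d²=14.53)
P4 → Spur (d²=1.45)
P5 → Larch (d²=39.61)
P6 → Ridge (d²=3.25)
P7 → Draw (d²=28.17)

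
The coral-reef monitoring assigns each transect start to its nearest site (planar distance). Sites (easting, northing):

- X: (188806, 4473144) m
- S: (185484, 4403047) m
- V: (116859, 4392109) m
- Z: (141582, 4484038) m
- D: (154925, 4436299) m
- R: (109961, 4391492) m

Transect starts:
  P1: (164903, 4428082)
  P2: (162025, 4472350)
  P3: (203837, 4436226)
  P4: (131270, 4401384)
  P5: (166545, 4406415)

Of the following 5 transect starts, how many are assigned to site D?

P1 → D
P2 → Z
P3 → S
P4 → V
P5 → S
1 of the 5 goes to D.

1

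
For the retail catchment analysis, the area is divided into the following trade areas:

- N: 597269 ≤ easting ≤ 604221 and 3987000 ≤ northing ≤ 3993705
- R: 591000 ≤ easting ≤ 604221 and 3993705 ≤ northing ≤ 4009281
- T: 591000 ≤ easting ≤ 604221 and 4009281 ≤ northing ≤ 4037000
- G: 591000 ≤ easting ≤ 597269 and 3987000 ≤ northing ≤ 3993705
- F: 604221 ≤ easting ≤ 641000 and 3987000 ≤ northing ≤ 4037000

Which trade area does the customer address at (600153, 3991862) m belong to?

N

The point has easting = 600153 and northing = 3991862.
Only N satisfies 597269 ≤ easting ≤ 604221 and 3987000 ≤ northing ≤ 3993705.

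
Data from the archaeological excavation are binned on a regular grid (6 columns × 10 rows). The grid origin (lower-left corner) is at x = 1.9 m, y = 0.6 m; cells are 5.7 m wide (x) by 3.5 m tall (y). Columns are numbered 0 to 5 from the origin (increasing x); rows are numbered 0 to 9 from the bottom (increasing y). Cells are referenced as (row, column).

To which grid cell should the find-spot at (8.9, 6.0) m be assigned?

Column index: ⌊(8.9 − 1.9) / 5.7⌋ = ⌊1.228⌋ = 1
Row offset from origin: ⌊(6.0 − 0.6) / 3.5⌋ = ⌊1.543⌋ = 1 → row 1

(1, 1)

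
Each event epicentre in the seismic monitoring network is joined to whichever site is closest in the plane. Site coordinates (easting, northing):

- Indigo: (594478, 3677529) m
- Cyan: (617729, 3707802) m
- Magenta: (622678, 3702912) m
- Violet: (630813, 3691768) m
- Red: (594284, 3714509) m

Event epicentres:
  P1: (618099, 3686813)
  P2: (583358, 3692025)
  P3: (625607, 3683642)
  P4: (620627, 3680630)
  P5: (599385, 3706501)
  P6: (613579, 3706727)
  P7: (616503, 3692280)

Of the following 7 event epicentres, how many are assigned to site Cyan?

P1 → Violet
P2 → Indigo
P3 → Violet
P4 → Violet
P5 → Red
P6 → Cyan
P7 → Magenta
1 of the 7 goes to Cyan.

1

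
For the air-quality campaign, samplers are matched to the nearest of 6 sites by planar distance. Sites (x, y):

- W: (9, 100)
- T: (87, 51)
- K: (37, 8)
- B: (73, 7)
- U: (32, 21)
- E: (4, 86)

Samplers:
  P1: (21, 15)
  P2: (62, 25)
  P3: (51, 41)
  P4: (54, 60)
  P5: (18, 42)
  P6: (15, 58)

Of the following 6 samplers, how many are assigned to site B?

1

P1 → U
P2 → B
P3 → U
P4 → T
P5 → U
P6 → E
1 of the 6 goes to B.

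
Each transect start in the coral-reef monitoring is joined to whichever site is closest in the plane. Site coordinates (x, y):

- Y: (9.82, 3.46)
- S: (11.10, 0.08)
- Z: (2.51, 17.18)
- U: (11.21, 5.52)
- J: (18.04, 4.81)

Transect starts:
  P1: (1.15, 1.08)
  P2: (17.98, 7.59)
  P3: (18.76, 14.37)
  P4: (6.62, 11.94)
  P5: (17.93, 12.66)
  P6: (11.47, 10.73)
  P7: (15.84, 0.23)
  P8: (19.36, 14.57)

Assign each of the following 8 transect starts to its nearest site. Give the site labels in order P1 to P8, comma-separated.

Y, J, J, Z, J, U, S, J

P1 → Y (d²=80.83)
P2 → J (d²=7.73)
P3 → J (d²=91.91)
P4 → Z (d²=44.35)
P5 → J (d²=61.63)
P6 → U (d²=27.21)
P7 → S (d²=22.49)
P8 → J (d²=97.00)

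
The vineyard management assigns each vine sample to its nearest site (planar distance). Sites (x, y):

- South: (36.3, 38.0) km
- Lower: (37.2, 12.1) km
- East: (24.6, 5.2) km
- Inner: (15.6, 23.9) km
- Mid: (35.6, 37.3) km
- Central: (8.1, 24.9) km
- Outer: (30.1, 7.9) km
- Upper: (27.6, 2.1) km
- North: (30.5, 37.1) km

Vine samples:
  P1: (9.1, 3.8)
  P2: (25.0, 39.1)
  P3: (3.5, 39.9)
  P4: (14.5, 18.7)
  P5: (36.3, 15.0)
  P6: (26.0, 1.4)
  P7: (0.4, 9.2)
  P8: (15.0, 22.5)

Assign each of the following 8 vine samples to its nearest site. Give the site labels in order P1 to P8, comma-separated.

P1 → East (d²=242.21)
P2 → North (d²=34.25)
P3 → Central (d²=246.16)
P4 → Inner (d²=28.25)
P5 → Lower (d²=9.22)
P6 → Upper (d²=3.05)
P7 → Central (d²=305.78)
P8 → Inner (d²=2.32)

East, North, Central, Inner, Lower, Upper, Central, Inner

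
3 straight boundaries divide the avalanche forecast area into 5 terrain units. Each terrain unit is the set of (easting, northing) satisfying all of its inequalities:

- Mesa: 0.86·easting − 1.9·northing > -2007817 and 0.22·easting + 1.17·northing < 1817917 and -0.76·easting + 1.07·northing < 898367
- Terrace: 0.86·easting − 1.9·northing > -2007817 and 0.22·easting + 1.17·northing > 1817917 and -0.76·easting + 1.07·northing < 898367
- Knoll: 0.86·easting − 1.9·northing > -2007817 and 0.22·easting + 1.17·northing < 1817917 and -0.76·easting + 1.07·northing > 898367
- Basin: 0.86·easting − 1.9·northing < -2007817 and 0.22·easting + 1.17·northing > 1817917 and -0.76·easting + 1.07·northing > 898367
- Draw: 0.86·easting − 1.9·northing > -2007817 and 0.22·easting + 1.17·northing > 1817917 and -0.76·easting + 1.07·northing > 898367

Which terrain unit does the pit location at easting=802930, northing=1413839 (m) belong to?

0.86·802930 − 1.9·1413839 = -1995774.300, which is > -2007817
0.22·802930 + 1.17·1413839 = 1830836.230, which is > 1817917
-0.76·802930 + 1.07·1413839 = 902580.930, which is > 898367
This sign pattern matches Draw.

Draw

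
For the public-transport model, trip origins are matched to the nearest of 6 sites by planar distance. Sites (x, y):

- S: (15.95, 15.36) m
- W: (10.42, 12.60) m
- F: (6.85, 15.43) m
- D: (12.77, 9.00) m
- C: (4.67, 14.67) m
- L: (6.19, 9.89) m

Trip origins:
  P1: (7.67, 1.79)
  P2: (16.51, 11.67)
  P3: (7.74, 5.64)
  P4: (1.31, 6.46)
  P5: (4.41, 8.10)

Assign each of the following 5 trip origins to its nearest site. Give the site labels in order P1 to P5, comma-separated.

L, S, L, L, L

P1 → L (d²=67.80)
P2 → S (d²=13.93)
P3 → L (d²=20.47)
P4 → L (d²=35.58)
P5 → L (d²=6.37)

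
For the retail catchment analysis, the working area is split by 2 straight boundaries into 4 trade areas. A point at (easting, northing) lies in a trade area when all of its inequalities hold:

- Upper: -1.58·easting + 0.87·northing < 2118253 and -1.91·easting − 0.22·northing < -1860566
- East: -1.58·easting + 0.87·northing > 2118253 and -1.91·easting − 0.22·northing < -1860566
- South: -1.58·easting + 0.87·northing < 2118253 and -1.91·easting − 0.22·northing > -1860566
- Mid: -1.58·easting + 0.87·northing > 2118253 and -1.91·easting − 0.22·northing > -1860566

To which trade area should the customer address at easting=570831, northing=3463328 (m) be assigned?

-1.58·570831 + 0.87·3463328 = 2111182.380, which is < 2118253
-1.91·570831 − 0.22·3463328 = -1852219.370, which is > -1860566
This sign pattern matches South.

South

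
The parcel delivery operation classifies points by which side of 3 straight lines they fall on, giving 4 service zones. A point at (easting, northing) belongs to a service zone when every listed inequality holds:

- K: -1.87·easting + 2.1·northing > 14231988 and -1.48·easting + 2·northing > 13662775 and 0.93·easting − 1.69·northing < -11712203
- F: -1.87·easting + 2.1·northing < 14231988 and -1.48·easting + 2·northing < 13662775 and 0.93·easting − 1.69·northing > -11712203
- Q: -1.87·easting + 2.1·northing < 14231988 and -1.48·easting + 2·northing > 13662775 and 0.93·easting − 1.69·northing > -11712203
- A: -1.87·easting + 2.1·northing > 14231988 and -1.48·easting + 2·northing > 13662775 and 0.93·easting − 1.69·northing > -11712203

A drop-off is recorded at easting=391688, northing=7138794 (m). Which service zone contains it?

A

-1.87·391688 + 2.1·7138794 = 14259010.840, which is > 14231988
-1.48·391688 + 2·7138794 = 13697889.760, which is > 13662775
0.93·391688 − 1.69·7138794 = -11700292.020, which is > -11712203
This sign pattern matches A.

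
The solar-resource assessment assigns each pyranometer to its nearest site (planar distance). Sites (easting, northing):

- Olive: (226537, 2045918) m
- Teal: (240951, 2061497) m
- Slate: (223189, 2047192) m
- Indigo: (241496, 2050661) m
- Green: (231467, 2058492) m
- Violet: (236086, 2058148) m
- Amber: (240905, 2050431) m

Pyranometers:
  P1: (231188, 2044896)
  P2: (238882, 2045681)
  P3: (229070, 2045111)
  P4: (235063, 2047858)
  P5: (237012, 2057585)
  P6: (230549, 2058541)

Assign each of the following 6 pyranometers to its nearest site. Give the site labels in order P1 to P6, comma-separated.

Olive, Amber, Olive, Amber, Violet, Green

P1 → Olive (d²=22676285.00)
P2 → Amber (d²=26655029.00)
P3 → Olive (d²=7067338.00)
P4 → Amber (d²=40749293.00)
P5 → Violet (d²=1174445.00)
P6 → Green (d²=845125.00)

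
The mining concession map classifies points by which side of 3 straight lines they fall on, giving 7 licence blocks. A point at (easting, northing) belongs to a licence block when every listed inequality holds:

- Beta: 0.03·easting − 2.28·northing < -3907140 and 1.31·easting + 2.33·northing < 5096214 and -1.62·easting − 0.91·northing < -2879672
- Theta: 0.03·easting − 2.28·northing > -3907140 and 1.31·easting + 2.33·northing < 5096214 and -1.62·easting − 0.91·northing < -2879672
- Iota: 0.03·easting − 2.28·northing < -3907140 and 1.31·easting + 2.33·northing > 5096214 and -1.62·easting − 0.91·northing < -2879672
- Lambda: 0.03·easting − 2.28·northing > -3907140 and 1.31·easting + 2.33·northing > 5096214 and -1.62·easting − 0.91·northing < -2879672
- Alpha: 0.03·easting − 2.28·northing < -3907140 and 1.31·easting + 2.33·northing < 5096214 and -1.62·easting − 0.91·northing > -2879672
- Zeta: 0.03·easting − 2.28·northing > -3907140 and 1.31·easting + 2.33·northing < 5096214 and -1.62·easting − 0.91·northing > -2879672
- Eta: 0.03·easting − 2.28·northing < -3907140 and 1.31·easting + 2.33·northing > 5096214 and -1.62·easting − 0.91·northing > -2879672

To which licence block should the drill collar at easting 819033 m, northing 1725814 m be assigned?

Beta

0.03·819033 − 2.28·1725814 = -3910284.930, which is < -3907140
1.31·819033 + 2.33·1725814 = 5094079.850, which is < 5096214
-1.62·819033 − 0.91·1725814 = -2897324.200, which is < -2879672
This sign pattern matches Beta.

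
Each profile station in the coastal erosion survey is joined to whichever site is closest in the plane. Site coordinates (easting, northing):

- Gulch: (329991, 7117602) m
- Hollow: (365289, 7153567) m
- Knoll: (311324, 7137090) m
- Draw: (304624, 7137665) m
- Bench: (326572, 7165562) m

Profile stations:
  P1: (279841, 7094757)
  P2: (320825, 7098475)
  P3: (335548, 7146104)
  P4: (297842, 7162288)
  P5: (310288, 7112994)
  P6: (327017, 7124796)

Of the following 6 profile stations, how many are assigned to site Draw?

P1 → Draw
P2 → Gulch
P3 → Bench
P4 → Draw
P5 → Gulch
P6 → Gulch
2 of the 6 go to Draw.

2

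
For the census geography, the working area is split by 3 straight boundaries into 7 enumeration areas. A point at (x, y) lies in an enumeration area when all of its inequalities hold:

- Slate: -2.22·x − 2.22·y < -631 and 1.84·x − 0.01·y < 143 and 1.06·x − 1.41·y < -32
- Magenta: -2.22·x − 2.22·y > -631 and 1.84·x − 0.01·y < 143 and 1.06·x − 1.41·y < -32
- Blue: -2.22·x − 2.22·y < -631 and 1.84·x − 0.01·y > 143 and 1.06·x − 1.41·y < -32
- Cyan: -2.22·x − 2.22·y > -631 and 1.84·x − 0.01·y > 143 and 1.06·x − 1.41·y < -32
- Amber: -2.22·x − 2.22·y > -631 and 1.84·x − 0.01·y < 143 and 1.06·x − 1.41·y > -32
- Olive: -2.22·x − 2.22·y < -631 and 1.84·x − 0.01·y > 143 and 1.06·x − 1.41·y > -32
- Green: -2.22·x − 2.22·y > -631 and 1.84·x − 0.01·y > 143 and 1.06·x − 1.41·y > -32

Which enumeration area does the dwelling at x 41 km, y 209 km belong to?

Magenta

-2.22·41 − 2.22·209 = -555.000, which is > -631
1.84·41 − 0.01·209 = 73.350, which is < 143
1.06·41 − 1.41·209 = -251.230, which is < -32
This sign pattern matches Magenta.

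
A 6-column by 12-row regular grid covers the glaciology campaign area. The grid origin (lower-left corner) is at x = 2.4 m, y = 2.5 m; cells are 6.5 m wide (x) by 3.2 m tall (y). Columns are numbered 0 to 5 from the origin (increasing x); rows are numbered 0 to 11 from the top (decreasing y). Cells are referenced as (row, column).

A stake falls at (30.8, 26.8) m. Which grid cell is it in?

Column index: ⌊(30.8 − 2.4) / 6.5⌋ = ⌊4.369⌋ = 4
Row offset from origin: ⌊(26.8 − 2.5) / 3.2⌋ = ⌊7.594⌋ = 7 → row 4 (counted from top)

(4, 4)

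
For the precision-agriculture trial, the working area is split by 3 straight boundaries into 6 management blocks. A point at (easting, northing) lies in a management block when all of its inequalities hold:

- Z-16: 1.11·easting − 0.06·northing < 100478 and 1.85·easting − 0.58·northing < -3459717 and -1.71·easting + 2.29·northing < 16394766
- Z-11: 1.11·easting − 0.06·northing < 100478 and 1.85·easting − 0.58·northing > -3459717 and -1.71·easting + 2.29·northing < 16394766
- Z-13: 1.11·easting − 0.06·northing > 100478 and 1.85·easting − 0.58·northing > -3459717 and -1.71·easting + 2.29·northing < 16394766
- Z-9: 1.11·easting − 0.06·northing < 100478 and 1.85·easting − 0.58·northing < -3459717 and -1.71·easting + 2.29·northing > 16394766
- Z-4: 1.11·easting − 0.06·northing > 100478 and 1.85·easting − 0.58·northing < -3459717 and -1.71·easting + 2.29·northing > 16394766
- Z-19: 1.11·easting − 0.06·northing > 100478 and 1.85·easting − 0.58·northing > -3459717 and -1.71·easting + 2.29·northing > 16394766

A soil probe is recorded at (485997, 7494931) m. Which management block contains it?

Z-11

1.11·485997 − 0.06·7494931 = 89760.810, which is < 100478
1.85·485997 − 0.58·7494931 = -3447965.530, which is > -3459717
-1.71·485997 + 2.29·7494931 = 16332337.120, which is < 16394766
This sign pattern matches Z-11.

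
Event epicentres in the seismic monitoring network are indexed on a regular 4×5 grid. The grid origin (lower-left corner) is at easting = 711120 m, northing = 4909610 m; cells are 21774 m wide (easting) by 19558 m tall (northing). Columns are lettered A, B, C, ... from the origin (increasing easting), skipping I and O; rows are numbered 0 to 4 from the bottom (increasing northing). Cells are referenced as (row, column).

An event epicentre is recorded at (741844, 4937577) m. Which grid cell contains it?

(1, B)

Column index: ⌊(741844 − 711120) / 21774⌋ = ⌊1.411⌋ = 1 → column B
Row offset from origin: ⌊(4937577 − 4909610) / 19558⌋ = ⌊1.430⌋ = 1 → row 1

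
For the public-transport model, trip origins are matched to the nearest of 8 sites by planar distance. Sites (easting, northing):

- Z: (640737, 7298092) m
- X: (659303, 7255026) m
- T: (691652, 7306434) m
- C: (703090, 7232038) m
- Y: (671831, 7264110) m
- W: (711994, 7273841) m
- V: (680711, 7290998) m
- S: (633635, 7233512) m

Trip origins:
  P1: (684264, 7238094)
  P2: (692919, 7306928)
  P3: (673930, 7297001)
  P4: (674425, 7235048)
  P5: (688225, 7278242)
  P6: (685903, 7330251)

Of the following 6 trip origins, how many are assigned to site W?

P1 → C
P2 → T
P3 → V
P4 → X
P5 → V
P6 → T
0 of the 6 go to W.

0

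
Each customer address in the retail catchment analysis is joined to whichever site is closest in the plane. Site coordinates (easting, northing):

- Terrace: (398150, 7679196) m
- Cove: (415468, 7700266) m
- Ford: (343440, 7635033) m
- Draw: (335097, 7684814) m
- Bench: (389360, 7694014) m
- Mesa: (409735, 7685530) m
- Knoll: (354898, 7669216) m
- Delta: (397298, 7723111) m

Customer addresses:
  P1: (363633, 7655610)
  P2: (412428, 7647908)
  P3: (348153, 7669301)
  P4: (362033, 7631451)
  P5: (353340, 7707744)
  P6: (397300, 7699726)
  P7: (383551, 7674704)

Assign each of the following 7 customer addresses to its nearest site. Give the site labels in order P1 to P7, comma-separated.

P1 → Knoll (d²=261423461.00)
P2 → Terrace (d²=1182800228.00)
P3 → Knoll (d²=45502250.00)
P4 → Ford (d²=358530373.00)
P5 → Draw (d²=858591949.00)
P6 → Bench (d²=95670544.00)
P7 → Terrace (d²=233308865.00)

Knoll, Terrace, Knoll, Ford, Draw, Bench, Terrace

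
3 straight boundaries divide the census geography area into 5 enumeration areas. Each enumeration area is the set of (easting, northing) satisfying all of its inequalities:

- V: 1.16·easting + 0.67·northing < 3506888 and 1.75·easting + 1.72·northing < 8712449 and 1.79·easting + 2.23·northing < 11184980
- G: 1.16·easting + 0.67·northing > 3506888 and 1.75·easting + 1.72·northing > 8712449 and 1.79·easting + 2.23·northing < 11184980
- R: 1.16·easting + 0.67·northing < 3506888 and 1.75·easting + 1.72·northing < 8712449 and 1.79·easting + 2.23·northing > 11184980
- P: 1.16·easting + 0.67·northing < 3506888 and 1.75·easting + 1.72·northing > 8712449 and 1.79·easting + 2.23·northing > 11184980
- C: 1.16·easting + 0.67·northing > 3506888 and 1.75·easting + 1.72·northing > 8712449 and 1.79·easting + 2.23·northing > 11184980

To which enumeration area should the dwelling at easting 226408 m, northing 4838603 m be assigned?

P

1.16·226408 + 0.67·4838603 = 3504497.290, which is < 3506888
1.75·226408 + 1.72·4838603 = 8718611.160, which is > 8712449
1.79·226408 + 2.23·4838603 = 11195355.010, which is > 11184980
This sign pattern matches P.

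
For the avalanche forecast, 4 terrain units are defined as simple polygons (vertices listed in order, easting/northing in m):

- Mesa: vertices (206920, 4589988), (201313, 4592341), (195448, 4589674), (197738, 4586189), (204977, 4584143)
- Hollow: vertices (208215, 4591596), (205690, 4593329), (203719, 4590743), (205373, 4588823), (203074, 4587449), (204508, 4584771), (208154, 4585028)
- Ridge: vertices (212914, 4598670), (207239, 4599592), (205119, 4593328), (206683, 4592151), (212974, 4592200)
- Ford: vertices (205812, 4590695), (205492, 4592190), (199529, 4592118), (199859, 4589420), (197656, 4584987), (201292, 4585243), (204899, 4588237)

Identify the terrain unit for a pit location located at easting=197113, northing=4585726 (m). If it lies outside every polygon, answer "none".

Cast a ray rightward from (197113, 4585726). For each polygon, the edges (by vertex number in listed order) whose endpoints lie on opposite sides of northing = 4585726, where each meets that height, and whether that is right or left of the point:
Mesa: 4–5 at easting≈199376.2 (right), 5–1 at easting≈205503.2 (right) → 2 crossings.
Hollow: 5–6 at easting≈203996.6 (right), 7–1 at easting≈208160.5 (right) → 2 crossings.
Ridge: no edge straddles that height → 0 crossings.
Ford: 4–5 at easting≈198023.2 (right), 6–7 at easting≈201873.9 (right) → 2 crossings.
All counts are even, so the point lies outside every listed polygon.

none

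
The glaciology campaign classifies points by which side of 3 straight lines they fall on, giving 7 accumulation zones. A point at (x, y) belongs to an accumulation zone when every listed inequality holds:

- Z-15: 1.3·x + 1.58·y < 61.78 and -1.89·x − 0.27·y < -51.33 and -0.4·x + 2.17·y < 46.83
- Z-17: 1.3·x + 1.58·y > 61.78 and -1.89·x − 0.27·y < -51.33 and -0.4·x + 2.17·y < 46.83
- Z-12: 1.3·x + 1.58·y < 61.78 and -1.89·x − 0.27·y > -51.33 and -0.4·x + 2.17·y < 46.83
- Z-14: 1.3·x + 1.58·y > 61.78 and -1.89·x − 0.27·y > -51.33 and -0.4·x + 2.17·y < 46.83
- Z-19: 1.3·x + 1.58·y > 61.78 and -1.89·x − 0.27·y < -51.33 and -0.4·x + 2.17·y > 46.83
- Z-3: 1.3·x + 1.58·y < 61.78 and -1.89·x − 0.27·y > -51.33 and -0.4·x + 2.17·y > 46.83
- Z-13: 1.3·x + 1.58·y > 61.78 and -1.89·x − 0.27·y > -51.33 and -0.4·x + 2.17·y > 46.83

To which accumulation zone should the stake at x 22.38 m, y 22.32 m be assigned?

Z-14

1.3·22.38 + 1.58·22.32 = 64.360, which is > 61.78
-1.89·22.38 − 0.27·22.32 = -48.325, which is > -51.33
-0.4·22.38 + 2.17·22.32 = 39.482, which is < 46.83
This sign pattern matches Z-14.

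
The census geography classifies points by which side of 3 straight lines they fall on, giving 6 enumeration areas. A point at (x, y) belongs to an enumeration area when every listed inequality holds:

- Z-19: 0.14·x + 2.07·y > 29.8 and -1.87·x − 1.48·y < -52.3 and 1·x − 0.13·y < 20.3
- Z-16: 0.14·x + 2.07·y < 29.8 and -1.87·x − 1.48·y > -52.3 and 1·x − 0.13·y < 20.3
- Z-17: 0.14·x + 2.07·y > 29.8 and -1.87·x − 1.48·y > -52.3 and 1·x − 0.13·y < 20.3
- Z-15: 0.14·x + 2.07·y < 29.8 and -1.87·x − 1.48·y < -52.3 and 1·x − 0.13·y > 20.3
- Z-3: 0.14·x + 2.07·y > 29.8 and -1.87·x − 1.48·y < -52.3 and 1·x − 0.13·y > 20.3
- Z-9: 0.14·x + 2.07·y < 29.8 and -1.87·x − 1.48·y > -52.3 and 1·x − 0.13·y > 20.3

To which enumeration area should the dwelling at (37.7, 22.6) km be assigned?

Z-3

0.14·37.7 + 2.07·22.6 = 52.060, which is > 29.8
-1.87·37.7 − 1.48·22.6 = -103.947, which is < -52.3
1·37.7 − 0.13·22.6 = 34.762, which is > 20.3
This sign pattern matches Z-3.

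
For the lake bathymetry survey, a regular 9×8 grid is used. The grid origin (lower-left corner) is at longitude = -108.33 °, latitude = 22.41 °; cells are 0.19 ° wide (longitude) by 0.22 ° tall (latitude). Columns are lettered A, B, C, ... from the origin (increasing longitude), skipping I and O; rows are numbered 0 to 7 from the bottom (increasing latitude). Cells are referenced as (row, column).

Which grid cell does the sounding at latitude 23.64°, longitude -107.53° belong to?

(5, E)

Column index: ⌊(-107.53 − -108.33) / 0.19⌋ = ⌊4.211⌋ = 4 → column E
Row offset from origin: ⌊(23.64 − 22.41) / 0.22⌋ = ⌊5.591⌋ = 5 → row 5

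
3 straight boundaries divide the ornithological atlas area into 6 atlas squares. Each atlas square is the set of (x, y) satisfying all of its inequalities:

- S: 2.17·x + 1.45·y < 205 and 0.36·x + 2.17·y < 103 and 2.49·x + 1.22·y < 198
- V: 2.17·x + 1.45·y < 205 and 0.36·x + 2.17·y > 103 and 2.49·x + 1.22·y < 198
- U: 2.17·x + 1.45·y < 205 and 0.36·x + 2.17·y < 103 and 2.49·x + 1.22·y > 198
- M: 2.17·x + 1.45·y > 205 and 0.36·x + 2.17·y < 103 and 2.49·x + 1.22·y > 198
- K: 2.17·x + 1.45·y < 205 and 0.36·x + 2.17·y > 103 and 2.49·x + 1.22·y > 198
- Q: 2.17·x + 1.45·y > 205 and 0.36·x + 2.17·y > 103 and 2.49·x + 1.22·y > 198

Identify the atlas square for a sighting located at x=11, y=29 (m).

S

2.17·11 + 1.45·29 = 65.920, which is < 205
0.36·11 + 2.17·29 = 66.890, which is < 103
2.49·11 + 1.22·29 = 62.770, which is < 198
This sign pattern matches S.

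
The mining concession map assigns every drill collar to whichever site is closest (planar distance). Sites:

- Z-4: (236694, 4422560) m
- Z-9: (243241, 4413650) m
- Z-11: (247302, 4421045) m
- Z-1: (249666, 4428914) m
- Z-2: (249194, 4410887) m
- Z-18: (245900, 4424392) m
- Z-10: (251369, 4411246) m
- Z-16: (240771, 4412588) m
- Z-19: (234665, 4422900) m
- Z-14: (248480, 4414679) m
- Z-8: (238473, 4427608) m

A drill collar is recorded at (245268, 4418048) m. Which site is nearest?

Z-11

Squared distances to each site:
Z-4: 93871620.000; Z-9: 23451133.000; Z-11: 13119165.000; Z-1: 137412360.000; Z-2: 66693397.000; Z-18: 40645760.000; Z-10: 83489405.000; Z-16: 50034609.000; Z-19: 135965513.000; Z-14: 21667105.000; Z-8: 137565625.000.
Minimum at Z-11.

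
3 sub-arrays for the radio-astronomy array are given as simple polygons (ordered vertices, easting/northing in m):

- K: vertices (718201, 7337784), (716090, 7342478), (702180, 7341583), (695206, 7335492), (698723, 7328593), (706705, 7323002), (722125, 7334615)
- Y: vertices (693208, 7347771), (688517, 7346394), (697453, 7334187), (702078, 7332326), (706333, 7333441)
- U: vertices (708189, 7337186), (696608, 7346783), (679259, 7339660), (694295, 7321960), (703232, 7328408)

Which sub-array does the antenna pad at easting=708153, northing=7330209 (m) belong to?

K

Cast a ray rightward from (708153, 7330209). For each polygon, the edges (by vertex number in listed order) whose endpoints lie on opposite sides of northing = 7330209, where each meets that height, and whether that is right or left of the point:
K: 4–5 at easting≈697899.2 (left), 6–7 at easting≈716274.6 (right) → 1 crossing.
Y: no edge straddles that height → 0 crossings.
U: 3–4 at easting≈687287.5 (left), 5–1 at easting≈704249.0 (left) → 0 crossings.
Only K has an odd count, so the point is inside K.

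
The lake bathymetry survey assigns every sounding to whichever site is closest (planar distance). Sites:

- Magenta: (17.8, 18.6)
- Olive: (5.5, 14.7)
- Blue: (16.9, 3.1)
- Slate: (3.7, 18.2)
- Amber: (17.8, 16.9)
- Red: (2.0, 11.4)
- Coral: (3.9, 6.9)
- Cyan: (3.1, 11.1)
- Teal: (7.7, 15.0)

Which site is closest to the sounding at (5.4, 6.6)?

Coral

Squared distances to each site:
Magenta: 297.760; Olive: 65.620; Blue: 144.500; Slate: 137.450; Amber: 259.850; Red: 34.600; Coral: 2.340; Cyan: 25.540; Teal: 75.850.
Minimum at Coral.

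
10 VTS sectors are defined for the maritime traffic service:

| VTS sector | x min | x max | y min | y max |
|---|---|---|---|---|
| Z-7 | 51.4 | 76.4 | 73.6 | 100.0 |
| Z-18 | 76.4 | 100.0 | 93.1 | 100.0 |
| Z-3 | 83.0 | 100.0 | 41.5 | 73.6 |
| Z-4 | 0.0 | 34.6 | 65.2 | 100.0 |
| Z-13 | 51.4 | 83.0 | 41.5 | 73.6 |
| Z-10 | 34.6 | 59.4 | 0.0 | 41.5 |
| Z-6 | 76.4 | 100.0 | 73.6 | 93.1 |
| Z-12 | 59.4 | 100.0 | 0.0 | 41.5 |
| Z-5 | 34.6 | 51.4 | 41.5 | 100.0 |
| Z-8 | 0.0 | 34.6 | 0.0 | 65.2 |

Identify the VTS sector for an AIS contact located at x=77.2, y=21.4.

The point has x = 77.2 and y = 21.4.
Only Z-12 satisfies 59.4 ≤ x ≤ 100.0 and 0.0 ≤ y ≤ 41.5.

Z-12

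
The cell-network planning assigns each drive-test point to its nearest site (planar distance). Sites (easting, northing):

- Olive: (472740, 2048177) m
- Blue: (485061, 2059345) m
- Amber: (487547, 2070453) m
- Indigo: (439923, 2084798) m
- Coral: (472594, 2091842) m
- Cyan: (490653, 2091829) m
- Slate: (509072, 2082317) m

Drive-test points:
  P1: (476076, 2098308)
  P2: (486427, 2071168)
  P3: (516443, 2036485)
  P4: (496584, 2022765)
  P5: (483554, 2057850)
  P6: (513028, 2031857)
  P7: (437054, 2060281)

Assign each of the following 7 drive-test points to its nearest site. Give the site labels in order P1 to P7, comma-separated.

Coral, Amber, Blue, Olive, Blue, Blue, Indigo

P1 → Coral (d²=53933480.00)
P2 → Amber (d²=1765625.00)
P3 → Blue (d²=1507409524.00)
P4 → Olive (d²=1214306080.00)
P5 → Blue (d²=4506074.00)
P6 → Blue (d²=1537743233.00)
P7 → Indigo (d²=609314450.00)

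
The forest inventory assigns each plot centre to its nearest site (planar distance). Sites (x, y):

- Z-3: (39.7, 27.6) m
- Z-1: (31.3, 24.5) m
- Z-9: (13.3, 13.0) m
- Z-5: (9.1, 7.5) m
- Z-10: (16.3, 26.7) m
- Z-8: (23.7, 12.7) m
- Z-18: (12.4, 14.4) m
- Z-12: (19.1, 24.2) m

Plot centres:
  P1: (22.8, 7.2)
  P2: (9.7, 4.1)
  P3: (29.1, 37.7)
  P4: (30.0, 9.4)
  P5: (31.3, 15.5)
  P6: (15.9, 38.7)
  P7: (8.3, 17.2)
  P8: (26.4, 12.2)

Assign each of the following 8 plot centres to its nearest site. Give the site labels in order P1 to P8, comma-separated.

P1 → Z-8 (d²=31.06)
P2 → Z-5 (d²=11.92)
P3 → Z-1 (d²=179.08)
P4 → Z-8 (d²=50.58)
P5 → Z-8 (d²=65.60)
P6 → Z-10 (d²=144.16)
P7 → Z-18 (d²=24.65)
P8 → Z-8 (d²=7.54)

Z-8, Z-5, Z-1, Z-8, Z-8, Z-10, Z-18, Z-8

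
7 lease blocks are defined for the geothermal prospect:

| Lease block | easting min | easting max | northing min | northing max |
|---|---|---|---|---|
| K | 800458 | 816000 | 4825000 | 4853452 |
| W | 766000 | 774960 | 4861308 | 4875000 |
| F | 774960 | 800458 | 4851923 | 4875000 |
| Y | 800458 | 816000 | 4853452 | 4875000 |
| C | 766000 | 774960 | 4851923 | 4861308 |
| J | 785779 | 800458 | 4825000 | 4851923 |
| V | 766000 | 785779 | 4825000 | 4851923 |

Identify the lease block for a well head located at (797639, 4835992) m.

The point has easting = 797639 and northing = 4835992.
Only J satisfies 785779 ≤ easting ≤ 800458 and 4825000 ≤ northing ≤ 4851923.

J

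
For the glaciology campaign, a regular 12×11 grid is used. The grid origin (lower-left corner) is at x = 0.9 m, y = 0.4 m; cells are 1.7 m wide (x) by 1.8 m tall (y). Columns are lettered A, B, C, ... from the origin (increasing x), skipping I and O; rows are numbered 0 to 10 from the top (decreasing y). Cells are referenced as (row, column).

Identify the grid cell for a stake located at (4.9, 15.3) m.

Column index: ⌊(4.9 − 0.9) / 1.7⌋ = ⌊2.353⌋ = 2 → column C
Row offset from origin: ⌊(15.3 − 0.4) / 1.8⌋ = ⌊8.278⌋ = 8 → row 2 (counted from top)

(2, C)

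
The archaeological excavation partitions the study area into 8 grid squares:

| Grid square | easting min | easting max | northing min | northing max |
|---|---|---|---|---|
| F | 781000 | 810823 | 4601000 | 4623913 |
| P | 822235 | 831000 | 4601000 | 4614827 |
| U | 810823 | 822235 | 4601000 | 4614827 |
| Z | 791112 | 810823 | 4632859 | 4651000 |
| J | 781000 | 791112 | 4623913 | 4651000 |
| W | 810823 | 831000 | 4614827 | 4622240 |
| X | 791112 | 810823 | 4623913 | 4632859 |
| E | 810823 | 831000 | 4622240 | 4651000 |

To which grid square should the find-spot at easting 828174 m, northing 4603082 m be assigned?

The point has easting = 828174 and northing = 4603082.
Only P satisfies 822235 ≤ easting ≤ 831000 and 4601000 ≤ northing ≤ 4614827.

P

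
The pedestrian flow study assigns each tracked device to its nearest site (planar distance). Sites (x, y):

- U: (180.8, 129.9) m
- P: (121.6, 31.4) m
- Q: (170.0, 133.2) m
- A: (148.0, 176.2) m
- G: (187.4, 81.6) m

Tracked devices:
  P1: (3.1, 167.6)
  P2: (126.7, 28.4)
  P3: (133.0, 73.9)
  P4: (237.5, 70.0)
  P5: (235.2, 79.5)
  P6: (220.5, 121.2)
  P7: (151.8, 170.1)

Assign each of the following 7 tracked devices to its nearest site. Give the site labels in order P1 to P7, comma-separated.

P1 → A (d²=21069.97)
P2 → P (d²=35.01)
P3 → P (d²=1936.21)
P4 → G (d²=2644.57)
P5 → G (d²=2289.25)
P6 → U (d²=1651.78)
P7 → A (d²=51.65)

A, P, P, G, G, U, A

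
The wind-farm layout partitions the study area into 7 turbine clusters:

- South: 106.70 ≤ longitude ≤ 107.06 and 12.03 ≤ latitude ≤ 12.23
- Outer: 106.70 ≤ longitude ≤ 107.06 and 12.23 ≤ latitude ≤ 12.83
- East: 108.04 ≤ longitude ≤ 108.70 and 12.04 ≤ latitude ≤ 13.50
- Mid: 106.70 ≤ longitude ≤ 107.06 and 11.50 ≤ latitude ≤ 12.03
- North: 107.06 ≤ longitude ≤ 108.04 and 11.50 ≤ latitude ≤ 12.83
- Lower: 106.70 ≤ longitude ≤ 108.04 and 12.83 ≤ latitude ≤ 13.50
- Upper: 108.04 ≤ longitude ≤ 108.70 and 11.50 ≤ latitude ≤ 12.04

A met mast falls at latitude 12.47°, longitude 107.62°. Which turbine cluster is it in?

The point has longitude = 107.62 and latitude = 12.47.
Only North satisfies 107.06 ≤ longitude ≤ 108.04 and 11.50 ≤ latitude ≤ 12.83.

North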